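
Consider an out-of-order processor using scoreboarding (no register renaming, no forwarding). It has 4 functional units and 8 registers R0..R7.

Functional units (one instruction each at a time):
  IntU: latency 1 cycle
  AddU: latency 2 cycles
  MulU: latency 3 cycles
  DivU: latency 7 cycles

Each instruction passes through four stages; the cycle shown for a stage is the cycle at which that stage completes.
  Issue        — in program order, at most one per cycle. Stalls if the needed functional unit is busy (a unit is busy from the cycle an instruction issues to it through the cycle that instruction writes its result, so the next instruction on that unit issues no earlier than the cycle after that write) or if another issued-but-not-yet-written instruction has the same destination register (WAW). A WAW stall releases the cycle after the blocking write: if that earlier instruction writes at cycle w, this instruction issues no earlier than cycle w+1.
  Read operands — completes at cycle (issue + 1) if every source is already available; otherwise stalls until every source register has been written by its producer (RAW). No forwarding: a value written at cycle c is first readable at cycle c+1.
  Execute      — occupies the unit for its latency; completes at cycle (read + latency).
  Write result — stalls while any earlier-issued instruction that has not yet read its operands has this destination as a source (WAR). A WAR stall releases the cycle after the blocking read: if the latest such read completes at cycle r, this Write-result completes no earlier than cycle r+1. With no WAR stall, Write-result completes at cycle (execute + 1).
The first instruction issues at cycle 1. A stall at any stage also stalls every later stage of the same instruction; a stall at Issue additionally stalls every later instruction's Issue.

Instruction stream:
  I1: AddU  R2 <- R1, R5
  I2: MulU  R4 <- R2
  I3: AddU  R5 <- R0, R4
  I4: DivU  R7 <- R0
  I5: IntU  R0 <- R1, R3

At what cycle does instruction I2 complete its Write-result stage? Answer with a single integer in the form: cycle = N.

cycle = 10

t=1  I1 dispatched to AddU
t=2  I1 operands ready · I2 dispatched to MulU
t=4  I1 complete
t=5  R2←I1
t=6  I2 operands ready · I3 dispatched to AddU
t=7  I4 dispatched to DivU
t=8  I4 operands ready · I5 dispatched to IntU
t=9  I2 complete · I5 operands ready
t=10  R4←I2 · I5 complete
t=11  I3 operands ready
t=12  R0←I5
t=13  I3 complete
t=14  R5←I3
t=15  I4 complete
t=16  R7←I4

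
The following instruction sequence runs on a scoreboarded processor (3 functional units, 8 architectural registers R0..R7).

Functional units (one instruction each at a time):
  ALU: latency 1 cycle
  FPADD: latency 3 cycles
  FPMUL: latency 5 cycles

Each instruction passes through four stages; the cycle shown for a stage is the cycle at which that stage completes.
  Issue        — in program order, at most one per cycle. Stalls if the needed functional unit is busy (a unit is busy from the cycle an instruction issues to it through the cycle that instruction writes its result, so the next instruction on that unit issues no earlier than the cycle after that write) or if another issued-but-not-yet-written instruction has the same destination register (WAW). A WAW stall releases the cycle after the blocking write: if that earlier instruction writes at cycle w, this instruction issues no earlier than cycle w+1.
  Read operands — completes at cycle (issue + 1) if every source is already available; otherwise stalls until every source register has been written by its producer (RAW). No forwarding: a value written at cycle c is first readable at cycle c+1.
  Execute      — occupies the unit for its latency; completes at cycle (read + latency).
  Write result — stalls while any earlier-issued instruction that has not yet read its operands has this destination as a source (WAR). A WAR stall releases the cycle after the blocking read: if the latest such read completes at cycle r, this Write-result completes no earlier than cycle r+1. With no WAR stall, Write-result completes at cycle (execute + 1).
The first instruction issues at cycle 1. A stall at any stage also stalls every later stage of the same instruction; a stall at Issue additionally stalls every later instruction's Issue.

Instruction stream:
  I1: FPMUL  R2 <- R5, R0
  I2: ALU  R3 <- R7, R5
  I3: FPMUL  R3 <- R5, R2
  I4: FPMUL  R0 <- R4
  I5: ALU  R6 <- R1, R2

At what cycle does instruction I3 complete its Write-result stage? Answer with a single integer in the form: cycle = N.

cycle = 16

  I1 | 1 | 2 | 7 | 8
  I2 | 2 | 3 | 4 | 5
  I3 | 9 | 10 | 15 | 16   struct: FPMUL busy until I1 writes@8
  I4 | 17 | 18 | 23 | 24   struct: FPMUL busy until I3 writes@16
  I5 | 18 | 19 | 20 | 21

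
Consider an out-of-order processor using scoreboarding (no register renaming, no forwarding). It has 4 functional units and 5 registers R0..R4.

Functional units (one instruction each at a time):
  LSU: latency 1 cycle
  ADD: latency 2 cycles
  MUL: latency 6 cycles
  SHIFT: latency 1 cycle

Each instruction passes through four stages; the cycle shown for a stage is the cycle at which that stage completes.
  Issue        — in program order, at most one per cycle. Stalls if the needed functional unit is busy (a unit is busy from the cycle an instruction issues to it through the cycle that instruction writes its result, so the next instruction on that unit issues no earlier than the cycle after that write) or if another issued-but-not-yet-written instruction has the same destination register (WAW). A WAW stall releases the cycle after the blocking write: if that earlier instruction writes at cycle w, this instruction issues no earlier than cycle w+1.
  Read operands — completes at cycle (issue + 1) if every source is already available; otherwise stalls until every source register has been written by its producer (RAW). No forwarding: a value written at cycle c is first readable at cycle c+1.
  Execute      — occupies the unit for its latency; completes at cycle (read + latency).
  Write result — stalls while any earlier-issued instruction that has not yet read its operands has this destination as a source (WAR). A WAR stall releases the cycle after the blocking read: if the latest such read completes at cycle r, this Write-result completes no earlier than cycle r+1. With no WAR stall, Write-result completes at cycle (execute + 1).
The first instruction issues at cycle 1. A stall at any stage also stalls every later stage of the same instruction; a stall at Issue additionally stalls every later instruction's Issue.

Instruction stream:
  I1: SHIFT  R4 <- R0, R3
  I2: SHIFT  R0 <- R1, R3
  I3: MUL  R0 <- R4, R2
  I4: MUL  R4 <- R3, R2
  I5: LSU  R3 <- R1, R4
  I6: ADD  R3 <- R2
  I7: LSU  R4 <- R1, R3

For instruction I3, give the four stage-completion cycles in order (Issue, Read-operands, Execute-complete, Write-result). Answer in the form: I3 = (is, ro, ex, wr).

1) issue 1, read 2, done 3, write 4
2) issue 5, read 6, done 7, write 8  <struct: SHIFT busy until I1 writes@4>
3) issue 9, read 10, done 16, write 17  <WAW R0: wait I2 write@8>
4) issue 18, read 19, done 25, write 26  <struct: MUL busy until I3 writes@17>
5) issue 19, read 27, done 28, write 29  <RAW R4: wait I4 write@26>
6) issue 30, read 31, done 33, write 34  <WAW R3: wait I5 write@29>
7) issue 31, read 35, done 36, write 37  <RAW R3: wait I6 write@34>

I3 = (9, 10, 16, 17)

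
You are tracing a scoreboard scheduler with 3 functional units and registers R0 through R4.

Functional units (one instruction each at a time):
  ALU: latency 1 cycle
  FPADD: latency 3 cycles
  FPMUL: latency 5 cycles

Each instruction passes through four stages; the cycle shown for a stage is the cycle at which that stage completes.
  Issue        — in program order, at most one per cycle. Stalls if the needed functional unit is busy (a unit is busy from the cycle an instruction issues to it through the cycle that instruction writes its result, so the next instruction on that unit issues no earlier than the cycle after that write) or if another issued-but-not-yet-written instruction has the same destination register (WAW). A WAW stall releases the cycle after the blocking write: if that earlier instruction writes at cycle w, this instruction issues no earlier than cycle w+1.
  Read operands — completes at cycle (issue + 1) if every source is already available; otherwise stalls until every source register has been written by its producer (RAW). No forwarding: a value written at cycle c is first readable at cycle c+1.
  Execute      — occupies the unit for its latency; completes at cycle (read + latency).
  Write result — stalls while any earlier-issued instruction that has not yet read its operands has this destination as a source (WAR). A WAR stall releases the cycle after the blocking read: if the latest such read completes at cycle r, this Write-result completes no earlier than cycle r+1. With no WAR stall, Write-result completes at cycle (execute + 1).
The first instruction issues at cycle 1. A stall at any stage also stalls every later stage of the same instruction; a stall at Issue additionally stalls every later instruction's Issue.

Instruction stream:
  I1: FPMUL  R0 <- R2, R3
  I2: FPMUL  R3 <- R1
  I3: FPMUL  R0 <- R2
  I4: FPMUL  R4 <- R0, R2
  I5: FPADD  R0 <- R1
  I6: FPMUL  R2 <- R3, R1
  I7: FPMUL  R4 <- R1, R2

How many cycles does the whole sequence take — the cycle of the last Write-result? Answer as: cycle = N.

t=1  issue I1 (FPMUL)
t=2  I1 read-ops
t=7  I1 finished on FPMUL
t=8  I1→R0
t=9  issue I2 (FPMUL)
t=10  I2 read-ops
t=15  I2 finished on FPMUL
t=16  I2→R3
t=17  issue I3 (FPMUL)
t=18  I3 read-ops
t=23  I3 finished on FPMUL
t=24  I3→R0
t=25  issue I4 (FPMUL)
t=26  I4 read-ops, issue I5 (FPADD)
t=27  I5 read-ops
t=30  I5 finished on FPADD
t=31  I4 finished on FPMUL, I5→R0
t=32  I4→R4
t=33  issue I6 (FPMUL)
t=34  I6 read-ops
t=39  I6 finished on FPMUL
t=40  I6→R2
t=41  issue I7 (FPMUL)
t=42  I7 read-ops
t=47  I7 finished on FPMUL
t=48  I7→R4

cycle = 48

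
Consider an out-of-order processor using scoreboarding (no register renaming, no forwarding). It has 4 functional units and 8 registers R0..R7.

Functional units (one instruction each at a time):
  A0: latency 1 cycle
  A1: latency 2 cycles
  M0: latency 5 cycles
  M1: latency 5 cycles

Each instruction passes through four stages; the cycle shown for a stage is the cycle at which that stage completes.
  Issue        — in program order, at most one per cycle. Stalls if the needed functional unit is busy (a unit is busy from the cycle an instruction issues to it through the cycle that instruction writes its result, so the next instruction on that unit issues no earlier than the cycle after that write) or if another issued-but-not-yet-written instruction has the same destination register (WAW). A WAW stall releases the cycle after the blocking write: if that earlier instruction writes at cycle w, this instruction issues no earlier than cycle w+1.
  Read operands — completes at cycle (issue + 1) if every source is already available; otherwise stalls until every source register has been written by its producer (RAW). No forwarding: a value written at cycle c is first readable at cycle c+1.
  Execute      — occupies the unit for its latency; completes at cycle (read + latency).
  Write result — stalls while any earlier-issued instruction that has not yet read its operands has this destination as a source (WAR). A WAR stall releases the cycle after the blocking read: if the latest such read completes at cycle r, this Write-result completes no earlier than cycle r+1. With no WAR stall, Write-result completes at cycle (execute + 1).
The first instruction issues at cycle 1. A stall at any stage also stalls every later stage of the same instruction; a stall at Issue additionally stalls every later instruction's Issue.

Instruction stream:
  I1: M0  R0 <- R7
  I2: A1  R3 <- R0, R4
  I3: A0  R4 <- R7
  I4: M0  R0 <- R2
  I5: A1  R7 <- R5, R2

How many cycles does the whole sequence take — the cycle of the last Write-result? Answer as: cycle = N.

I1 -> (1, 2, 7, 8)
I2 -> (2, 9, 11, 12)  // RAW R0: wait I1 write@8
I3 -> (3, 4, 5, 10)  // WAR R4: wait I2 read@9
I4 -> (9, 10, 15, 16)  // struct: M0 busy until I1 writes@8
I5 -> (13, 14, 16, 17)  // struct: A1 busy until I2 writes@12

cycle = 17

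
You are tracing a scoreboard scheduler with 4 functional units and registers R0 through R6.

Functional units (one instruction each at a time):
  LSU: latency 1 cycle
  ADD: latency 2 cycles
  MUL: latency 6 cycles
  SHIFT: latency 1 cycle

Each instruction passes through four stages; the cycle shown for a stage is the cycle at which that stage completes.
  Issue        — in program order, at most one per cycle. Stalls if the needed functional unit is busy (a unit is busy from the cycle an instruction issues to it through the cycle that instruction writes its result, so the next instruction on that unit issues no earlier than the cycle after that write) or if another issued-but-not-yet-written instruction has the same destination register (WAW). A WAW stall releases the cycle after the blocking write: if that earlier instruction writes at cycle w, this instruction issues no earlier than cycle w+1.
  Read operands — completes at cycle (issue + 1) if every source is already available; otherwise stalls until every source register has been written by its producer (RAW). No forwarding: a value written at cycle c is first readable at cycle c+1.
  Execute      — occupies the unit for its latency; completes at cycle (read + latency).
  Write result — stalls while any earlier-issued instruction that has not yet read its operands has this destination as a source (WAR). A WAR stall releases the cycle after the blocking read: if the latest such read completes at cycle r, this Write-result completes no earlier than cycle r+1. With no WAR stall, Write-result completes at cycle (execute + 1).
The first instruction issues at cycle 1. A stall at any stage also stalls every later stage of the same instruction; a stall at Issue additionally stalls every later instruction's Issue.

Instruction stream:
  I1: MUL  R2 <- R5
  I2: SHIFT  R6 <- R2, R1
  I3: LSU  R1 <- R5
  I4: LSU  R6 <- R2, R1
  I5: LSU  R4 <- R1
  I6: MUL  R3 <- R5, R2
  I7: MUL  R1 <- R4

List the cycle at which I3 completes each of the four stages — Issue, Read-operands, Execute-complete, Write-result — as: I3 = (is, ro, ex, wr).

I3 = (3, 4, 5, 11)

t=1  I1→MUL
t=2  I1 RO | I2→SHIFT
t=3  I3→LSU
t=4  I3 RO
t=5  I3 EX
t=8  I1 EX
t=9  I1 WR R2
t=10  I2 RO
t=11  I2 EX | I3 WR R1
t=12  I2 WR R6
t=13  I4→LSU
t=14  I4 RO
t=15  I4 EX
t=16  I4 WR R6
t=17  I5→LSU
t=18  I5 RO | I6→MUL
t=19  I5 EX | I6 RO
t=20  I5 WR R4
t=25  I6 EX
t=26  I6 WR R3
t=27  I7→MUL
t=28  I7 RO
t=34  I7 EX
t=35  I7 WR R1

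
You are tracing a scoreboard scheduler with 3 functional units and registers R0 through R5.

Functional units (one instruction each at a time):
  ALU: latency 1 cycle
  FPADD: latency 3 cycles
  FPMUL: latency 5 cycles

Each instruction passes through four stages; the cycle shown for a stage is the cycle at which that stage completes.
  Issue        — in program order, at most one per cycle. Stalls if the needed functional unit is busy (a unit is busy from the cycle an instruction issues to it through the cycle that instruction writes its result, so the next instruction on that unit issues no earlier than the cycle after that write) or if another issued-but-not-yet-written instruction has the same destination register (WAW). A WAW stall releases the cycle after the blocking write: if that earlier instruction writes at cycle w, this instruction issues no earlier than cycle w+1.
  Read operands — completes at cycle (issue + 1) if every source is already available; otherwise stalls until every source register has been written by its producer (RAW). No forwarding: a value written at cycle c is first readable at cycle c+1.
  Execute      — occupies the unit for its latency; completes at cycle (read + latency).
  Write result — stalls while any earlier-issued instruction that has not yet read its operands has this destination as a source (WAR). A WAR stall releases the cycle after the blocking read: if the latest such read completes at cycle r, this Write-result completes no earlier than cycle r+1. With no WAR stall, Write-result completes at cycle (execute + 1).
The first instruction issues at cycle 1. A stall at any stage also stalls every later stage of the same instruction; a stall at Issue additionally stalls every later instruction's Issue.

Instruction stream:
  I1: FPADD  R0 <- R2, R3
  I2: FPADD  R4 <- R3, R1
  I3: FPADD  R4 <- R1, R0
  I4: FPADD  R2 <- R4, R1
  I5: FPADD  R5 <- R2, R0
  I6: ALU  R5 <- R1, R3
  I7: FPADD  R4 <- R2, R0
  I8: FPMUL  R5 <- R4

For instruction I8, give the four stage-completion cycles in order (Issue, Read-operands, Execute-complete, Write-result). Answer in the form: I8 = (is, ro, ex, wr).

I8 = (35, 38, 43, 44)

  I1 | 1 | 2 | 5 | 6
  I2 | 7 | 8 | 11 | 12   struct: FPADD busy until I1 writes@6
  I3 | 13 | 14 | 17 | 18   struct: FPADD busy until I2 writes@12
  I4 | 19 | 20 | 23 | 24   struct: FPADD busy until I3 writes@18
  I5 | 25 | 26 | 29 | 30   struct: FPADD busy until I4 writes@24
  I6 | 31 | 32 | 33 | 34   WAW R5: wait I5 write@30
  I7 | 32 | 33 | 36 | 37
  I8 | 35 | 38 | 43 | 44   WAW R5: wait I6 write@34 · RAW R4: wait I7 write@37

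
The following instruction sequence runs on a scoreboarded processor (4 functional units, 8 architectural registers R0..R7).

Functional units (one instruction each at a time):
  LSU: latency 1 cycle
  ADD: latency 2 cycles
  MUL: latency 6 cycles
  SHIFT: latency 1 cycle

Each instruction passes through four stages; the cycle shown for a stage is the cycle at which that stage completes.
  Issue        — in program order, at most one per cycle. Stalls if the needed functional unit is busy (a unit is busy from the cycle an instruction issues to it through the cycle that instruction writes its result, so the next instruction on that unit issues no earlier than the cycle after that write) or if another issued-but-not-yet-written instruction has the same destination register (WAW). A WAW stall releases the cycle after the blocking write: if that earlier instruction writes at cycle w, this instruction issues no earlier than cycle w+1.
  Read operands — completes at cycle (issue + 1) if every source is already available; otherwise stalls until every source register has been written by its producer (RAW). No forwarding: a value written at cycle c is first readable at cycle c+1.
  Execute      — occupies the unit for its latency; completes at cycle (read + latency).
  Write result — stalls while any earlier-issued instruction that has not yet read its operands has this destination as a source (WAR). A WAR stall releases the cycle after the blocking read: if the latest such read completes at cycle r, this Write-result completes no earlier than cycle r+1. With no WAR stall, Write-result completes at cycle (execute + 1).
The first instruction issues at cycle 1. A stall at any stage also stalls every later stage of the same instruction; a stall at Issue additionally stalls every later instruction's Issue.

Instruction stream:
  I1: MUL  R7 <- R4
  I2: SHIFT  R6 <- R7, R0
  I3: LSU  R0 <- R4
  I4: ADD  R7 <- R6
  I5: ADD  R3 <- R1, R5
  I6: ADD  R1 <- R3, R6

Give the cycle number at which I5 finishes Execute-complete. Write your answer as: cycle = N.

cycle 1: issue I1 (MUL)
cycle 2: I1 read-ops; issue I2 (SHIFT)
cycle 3: issue I3 (LSU)
cycle 4: I3 read-ops
cycle 5: I3 finished on LSU
cycle 8: I1 finished on MUL
cycle 9: I1→R7
cycle 10: I2 read-ops; issue I4 (ADD)
cycle 11: I2 finished on SHIFT; I3→R0
cycle 12: I2→R6
cycle 13: I4 read-ops
cycle 15: I4 finished on ADD
cycle 16: I4→R7
cycle 17: issue I5 (ADD)
cycle 18: I5 read-ops
cycle 20: I5 finished on ADD
cycle 21: I5→R3
cycle 22: issue I6 (ADD)
cycle 23: I6 read-ops
cycle 25: I6 finished on ADD
cycle 26: I6→R1

cycle = 20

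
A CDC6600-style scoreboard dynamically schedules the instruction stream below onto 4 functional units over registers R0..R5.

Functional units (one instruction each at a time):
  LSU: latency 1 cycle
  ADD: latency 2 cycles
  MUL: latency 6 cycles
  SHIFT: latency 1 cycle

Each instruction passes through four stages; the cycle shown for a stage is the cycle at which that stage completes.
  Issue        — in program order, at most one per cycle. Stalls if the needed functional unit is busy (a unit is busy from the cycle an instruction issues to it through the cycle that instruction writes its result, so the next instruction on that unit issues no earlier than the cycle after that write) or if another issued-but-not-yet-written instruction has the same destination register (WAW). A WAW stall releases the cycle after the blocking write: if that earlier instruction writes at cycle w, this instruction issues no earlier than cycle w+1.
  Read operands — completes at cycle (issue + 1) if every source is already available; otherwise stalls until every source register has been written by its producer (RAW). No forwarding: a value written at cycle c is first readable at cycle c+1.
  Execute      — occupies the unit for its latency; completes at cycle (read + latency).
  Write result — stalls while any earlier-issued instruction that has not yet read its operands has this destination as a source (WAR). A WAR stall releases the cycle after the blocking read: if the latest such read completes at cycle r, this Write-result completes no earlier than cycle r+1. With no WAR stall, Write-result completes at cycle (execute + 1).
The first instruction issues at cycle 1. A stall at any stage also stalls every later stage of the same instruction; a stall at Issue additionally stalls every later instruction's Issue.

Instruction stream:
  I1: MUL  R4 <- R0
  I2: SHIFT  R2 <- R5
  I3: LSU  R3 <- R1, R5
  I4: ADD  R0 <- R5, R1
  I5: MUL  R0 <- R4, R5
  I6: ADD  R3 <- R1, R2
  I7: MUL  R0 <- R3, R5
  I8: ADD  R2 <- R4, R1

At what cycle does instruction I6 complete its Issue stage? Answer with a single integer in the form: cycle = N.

cycle = 11

[1] I1 issues→MUL
[2] I1 reads · I2 issues→SHIFT
[3] I2 reads · I3 issues→LSU
[4] I2 exec-done · I3 reads · I4 issues→ADD
[5] I2 writes R2 · I3 exec-done · I4 reads
[6] I3 writes R3
[7] I4 exec-done
[8] I1 exec-done · I4 writes R0
[9] I1 writes R4
[10] I5 issues→MUL
[11] I5 reads · I6 issues→ADD
[12] I6 reads
[14] I6 exec-done
[15] I6 writes R3
[17] I5 exec-done
[18] I5 writes R0
[19] I7 issues→MUL
[20] I7 reads · I8 issues→ADD
[21] I8 reads
[23] I8 exec-done
[24] I8 writes R2
[26] I7 exec-done
[27] I7 writes R0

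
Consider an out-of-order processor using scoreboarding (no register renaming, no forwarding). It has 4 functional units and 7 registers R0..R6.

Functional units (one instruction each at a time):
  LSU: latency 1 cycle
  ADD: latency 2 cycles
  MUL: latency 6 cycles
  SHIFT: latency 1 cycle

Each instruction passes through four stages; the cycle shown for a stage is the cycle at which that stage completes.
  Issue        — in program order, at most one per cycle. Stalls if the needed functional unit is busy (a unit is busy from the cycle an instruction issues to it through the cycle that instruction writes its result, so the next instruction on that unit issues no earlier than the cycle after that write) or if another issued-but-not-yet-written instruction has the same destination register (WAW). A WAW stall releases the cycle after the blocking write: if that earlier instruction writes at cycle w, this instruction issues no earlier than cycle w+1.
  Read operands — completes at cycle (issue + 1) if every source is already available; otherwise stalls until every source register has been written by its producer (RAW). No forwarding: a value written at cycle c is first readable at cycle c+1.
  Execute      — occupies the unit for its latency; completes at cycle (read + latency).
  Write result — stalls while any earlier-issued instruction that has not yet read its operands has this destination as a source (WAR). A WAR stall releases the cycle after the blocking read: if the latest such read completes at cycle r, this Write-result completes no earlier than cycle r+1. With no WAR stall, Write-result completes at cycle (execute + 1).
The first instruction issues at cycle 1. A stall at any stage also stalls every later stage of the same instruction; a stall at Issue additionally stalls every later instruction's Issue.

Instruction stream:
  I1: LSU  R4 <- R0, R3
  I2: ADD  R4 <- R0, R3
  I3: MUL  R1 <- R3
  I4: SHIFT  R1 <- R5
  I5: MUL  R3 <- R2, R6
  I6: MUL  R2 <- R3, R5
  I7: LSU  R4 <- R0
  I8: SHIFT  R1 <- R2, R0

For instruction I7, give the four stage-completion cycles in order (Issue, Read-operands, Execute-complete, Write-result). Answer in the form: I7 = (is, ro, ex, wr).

c1: I1→LSU
c2: I1 RO
c3: I1 EX
c4: I1 WR R4
c5: I2→ADD
c6: I2 RO, I3→MUL
c7: I3 RO
c8: I2 EX
c9: I2 WR R4
c13: I3 EX
c14: I3 WR R1
c15: I4→SHIFT
c16: I4 RO, I5→MUL
c17: I4 EX, I5 RO
c18: I4 WR R1
c23: I5 EX
c24: I5 WR R3
c25: I6→MUL
c26: I6 RO, I7→LSU
c27: I7 RO, I8→SHIFT
c28: I7 EX
c29: I7 WR R4
c32: I6 EX
c33: I6 WR R2
c34: I8 RO
c35: I8 EX
c36: I8 WR R1

I7 = (26, 27, 28, 29)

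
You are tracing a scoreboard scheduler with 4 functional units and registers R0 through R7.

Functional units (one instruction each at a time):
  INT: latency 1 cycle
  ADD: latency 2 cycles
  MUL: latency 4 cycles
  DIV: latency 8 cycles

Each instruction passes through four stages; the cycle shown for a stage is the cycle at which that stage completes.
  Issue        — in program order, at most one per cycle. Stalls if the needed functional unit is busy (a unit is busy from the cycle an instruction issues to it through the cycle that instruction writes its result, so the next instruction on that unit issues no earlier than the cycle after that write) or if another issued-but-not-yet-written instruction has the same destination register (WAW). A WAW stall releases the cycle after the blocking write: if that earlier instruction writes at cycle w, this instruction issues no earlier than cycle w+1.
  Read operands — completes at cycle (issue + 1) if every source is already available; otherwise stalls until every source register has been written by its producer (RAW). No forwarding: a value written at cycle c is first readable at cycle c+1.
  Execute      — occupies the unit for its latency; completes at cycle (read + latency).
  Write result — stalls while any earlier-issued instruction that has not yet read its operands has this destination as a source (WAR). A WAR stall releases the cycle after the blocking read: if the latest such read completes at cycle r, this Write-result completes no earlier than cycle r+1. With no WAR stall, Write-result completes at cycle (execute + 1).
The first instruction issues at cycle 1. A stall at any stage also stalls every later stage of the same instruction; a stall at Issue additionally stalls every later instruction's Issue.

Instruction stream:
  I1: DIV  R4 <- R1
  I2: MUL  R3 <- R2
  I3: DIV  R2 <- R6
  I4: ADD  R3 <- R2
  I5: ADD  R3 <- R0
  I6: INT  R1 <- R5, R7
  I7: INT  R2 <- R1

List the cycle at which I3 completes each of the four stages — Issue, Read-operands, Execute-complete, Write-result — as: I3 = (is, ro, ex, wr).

I3 = (12, 13, 21, 22)

t=1  I1 issues→DIV
t=2  I1 reads | I2 issues→MUL
t=3  I2 reads
t=7  I2 exec-done
t=8  I2 writes R3
t=10  I1 exec-done
t=11  I1 writes R4
t=12  I3 issues→DIV
t=13  I3 reads | I4 issues→ADD
t=21  I3 exec-done
t=22  I3 writes R2
t=23  I4 reads
t=25  I4 exec-done
t=26  I4 writes R3
t=27  I5 issues→ADD
t=28  I5 reads | I6 issues→INT
t=29  I6 reads
t=30  I5 exec-done | I6 exec-done
t=31  I5 writes R3 | I6 writes R1
t=32  I7 issues→INT
t=33  I7 reads
t=34  I7 exec-done
t=35  I7 writes R2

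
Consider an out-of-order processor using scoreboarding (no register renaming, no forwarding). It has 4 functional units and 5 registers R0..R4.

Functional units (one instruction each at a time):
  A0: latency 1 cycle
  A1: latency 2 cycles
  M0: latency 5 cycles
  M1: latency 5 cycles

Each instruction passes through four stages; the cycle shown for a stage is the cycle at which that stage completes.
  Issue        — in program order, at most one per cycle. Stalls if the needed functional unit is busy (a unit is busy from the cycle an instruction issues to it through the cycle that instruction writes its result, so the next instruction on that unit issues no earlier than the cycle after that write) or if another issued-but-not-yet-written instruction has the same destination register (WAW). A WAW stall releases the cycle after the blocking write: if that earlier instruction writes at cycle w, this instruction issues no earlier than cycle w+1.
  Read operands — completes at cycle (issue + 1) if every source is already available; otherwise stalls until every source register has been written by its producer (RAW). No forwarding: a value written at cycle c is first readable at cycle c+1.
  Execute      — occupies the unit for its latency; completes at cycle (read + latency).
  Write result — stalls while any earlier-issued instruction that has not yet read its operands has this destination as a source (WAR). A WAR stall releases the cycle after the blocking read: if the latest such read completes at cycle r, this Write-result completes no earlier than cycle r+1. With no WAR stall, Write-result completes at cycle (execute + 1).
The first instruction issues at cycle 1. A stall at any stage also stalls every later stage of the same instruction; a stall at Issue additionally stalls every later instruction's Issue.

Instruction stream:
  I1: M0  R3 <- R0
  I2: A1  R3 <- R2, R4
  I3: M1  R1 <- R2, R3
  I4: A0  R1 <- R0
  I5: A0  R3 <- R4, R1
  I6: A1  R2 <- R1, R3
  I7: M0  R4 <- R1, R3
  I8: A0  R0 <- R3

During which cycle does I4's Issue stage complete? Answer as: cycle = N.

cycle = 21

I1 -> (1, 2, 7, 8)
I2 -> (9, 10, 12, 13)  // WAW R3: wait I1 write@8
I3 -> (10, 14, 19, 20)  // RAW R3: wait I2 write@13
I4 -> (21, 22, 23, 24)  // WAW R1: wait I3 write@20
I5 -> (25, 26, 27, 28)  // struct: A0 busy until I4 writes@24
I6 -> (26, 29, 31, 32)  // RAW R3: wait I5 write@28
I7 -> (27, 29, 34, 35)  // RAW R3: wait I5 write@28
I8 -> (29, 30, 31, 32)  // struct: A0 busy until I5 writes@28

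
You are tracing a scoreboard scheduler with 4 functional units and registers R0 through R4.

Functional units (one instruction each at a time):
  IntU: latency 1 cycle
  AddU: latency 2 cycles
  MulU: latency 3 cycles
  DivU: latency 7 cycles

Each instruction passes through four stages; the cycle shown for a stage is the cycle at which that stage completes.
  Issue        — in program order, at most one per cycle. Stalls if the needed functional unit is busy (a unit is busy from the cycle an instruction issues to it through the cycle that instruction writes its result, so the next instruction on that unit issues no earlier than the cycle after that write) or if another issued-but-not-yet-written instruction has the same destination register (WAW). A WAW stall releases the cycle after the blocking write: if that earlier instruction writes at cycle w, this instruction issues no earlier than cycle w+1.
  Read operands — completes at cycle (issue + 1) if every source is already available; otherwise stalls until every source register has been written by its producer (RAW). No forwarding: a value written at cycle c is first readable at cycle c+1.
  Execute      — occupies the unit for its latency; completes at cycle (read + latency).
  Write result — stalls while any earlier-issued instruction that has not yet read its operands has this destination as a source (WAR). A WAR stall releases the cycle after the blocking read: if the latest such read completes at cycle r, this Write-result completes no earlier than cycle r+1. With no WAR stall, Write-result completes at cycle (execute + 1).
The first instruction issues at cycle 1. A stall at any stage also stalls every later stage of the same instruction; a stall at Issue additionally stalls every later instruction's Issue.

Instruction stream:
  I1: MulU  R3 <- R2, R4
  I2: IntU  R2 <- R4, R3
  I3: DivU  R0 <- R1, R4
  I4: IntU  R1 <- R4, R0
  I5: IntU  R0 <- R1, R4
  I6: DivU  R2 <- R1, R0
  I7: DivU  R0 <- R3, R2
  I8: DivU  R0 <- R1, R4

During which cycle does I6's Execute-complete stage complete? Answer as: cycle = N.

cycle = 27

I1  is:1  ro:2  ex:5  wr:6
I2  is:2  ro:7  ex:8  wr:9  — RAW R3: wait I1 write@6
I3  is:3  ro:4  ex:11  wr:12
I4  is:10  ro:13  ex:14  wr:15  — struct: IntU busy until I2 writes@9, RAW R0: wait I3 write@12
I5  is:16  ro:17  ex:18  wr:19  — struct: IntU busy until I4 writes@15
I6  is:17  ro:20  ex:27  wr:28  — RAW R0: wait I5 write@19
I7  is:29  ro:30  ex:37  wr:38  — struct: DivU busy until I6 writes@28
I8  is:39  ro:40  ex:47  wr:48  — struct: DivU busy until I7 writes@38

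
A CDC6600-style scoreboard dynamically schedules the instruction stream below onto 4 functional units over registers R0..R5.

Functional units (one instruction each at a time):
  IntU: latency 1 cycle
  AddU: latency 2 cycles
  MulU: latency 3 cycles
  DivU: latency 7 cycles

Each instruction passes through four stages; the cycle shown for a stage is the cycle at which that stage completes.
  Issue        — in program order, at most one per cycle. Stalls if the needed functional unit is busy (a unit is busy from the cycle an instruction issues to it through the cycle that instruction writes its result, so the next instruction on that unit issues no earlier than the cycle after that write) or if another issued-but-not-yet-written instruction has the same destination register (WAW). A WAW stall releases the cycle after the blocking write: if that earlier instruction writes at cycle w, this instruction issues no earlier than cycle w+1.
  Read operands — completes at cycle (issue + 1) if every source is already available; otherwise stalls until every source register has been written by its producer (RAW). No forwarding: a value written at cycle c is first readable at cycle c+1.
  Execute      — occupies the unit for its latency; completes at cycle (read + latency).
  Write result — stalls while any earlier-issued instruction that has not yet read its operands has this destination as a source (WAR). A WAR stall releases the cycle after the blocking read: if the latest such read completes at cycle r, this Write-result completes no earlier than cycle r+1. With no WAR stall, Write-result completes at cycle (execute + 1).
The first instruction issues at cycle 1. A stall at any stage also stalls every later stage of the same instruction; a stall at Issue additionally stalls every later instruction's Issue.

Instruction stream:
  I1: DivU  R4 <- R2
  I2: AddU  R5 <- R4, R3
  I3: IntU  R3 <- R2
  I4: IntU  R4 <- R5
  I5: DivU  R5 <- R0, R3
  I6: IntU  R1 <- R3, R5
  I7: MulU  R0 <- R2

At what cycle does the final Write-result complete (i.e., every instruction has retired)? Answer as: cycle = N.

cycle 1: I1→DivU
cycle 2: I1 RO | I2→AddU
cycle 3: I3→IntU
cycle 4: I3 RO
cycle 5: I3 EX
cycle 9: I1 EX
cycle 10: I1 WR R4
cycle 11: I2 RO
cycle 12: I3 WR R3
cycle 13: I2 EX | I4→IntU
cycle 14: I2 WR R5
cycle 15: I4 RO | I5→DivU
cycle 16: I4 EX | I5 RO
cycle 17: I4 WR R4
cycle 18: I6→IntU
cycle 19: I7→MulU
cycle 20: I7 RO
cycle 23: I5 EX | I7 EX
cycle 24: I5 WR R5 | I7 WR R0
cycle 25: I6 RO
cycle 26: I6 EX
cycle 27: I6 WR R1

cycle = 27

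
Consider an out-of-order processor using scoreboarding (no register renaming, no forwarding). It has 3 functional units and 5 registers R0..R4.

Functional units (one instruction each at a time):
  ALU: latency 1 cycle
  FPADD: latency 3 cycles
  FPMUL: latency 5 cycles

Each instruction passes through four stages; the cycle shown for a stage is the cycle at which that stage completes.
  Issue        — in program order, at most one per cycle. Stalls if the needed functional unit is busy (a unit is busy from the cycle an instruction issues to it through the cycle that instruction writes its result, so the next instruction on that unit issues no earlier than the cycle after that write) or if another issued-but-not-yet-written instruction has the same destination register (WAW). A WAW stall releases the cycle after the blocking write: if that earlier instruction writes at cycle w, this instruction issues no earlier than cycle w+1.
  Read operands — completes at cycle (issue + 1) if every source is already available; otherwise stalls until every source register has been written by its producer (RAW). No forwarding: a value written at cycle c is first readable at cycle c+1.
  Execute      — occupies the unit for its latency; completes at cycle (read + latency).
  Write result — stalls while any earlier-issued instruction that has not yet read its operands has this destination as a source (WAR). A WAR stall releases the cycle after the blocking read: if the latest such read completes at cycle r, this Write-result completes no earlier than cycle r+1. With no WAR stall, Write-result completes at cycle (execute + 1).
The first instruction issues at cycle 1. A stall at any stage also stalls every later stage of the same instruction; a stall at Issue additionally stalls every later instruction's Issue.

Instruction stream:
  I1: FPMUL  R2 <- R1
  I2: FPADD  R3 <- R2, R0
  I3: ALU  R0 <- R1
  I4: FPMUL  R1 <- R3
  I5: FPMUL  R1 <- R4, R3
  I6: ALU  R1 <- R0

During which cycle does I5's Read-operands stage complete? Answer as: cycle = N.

I1: IS=1 RO=2 EX=7 WR=8
I2: IS=2 RO=9 EX=12 WR=13  [RAW R2: wait I1 write@8]
I3: IS=3 RO=4 EX=5 WR=10  [WAR R0: wait I2 read@9]
I4: IS=9 RO=14 EX=19 WR=20  [struct: FPMUL busy until I1 writes@8; RAW R3: wait I2 write@13]
I5: IS=21 RO=22 EX=27 WR=28  [struct: FPMUL busy until I4 writes@20]
I6: IS=29 RO=30 EX=31 WR=32  [WAW R1: wait I5 write@28]

cycle = 22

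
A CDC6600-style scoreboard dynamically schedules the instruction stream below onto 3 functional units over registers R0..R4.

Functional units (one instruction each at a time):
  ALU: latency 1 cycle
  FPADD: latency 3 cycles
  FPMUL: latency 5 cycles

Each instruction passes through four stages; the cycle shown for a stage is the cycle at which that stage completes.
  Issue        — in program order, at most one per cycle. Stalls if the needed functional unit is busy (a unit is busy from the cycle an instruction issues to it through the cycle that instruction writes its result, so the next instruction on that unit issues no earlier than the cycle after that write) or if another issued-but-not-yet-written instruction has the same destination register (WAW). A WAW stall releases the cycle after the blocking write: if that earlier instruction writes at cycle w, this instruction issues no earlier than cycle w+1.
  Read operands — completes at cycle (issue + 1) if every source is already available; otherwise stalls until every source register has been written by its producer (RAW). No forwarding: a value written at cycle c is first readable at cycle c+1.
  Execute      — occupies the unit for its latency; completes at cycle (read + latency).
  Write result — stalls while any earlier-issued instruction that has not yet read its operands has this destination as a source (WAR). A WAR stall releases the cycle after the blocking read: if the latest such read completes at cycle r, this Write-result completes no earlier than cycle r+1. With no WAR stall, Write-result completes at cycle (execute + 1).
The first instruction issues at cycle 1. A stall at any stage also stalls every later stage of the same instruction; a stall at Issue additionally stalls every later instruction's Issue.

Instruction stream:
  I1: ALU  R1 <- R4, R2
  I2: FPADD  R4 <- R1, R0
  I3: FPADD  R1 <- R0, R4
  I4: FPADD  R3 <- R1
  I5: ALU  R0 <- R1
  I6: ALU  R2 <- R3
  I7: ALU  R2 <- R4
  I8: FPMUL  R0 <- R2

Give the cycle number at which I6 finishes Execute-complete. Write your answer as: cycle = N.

[1] I1→ALU
[2] I1 RO; I2→FPADD
[3] I1 EX
[4] I1 WR R1
[5] I2 RO
[8] I2 EX
[9] I2 WR R4
[10] I3→FPADD
[11] I3 RO
[14] I3 EX
[15] I3 WR R1
[16] I4→FPADD
[17] I4 RO; I5→ALU
[18] I5 RO
[19] I5 EX
[20] I4 EX; I5 WR R0
[21] I4 WR R3; I6→ALU
[22] I6 RO
[23] I6 EX
[24] I6 WR R2
[25] I7→ALU
[26] I7 RO; I8→FPMUL
[27] I7 EX
[28] I7 WR R2
[29] I8 RO
[34] I8 EX
[35] I8 WR R0

cycle = 23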